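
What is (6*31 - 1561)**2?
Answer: 1890625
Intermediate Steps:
(6*31 - 1561)**2 = (186 - 1561)**2 = (-1375)**2 = 1890625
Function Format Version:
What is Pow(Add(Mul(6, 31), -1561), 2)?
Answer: 1890625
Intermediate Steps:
Pow(Add(Mul(6, 31), -1561), 2) = Pow(Add(186, -1561), 2) = Pow(-1375, 2) = 1890625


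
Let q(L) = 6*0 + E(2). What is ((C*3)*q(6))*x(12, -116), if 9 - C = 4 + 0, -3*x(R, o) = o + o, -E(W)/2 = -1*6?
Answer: 13920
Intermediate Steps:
E(W) = 12 (E(W) = -(-2)*6 = -2*(-6) = 12)
x(R, o) = -2*o/3 (x(R, o) = -(o + o)/3 = -2*o/3)
q(L) = 12 (q(L) = 6*0 + 12 = 0 + 12 = 12)
C = 5 (C = 9 - (4 + 0) = 9 - 1*4 = 9 - 4 = 5)
((C*3)*q(6))*x(12, -116) = ((5*3)*12)*(-2/3*(-116)) = (15*12)*(232/3) = 180*(232/3) = 13920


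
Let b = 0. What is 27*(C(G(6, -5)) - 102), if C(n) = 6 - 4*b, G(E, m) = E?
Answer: -2592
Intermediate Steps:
C(n) = 6 (C(n) = 6 - 4*0 = 6 + 0 = 6)
27*(C(G(6, -5)) - 102) = 27*(6 - 102) = 27*(-96) = -2592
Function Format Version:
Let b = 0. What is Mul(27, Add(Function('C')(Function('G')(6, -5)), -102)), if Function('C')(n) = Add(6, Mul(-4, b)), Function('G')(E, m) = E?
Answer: -2592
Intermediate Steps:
Function('C')(n) = 6 (Function('C')(n) = Add(6, Mul(-4, 0)) = Add(6, 0) = 6)
Mul(27, Add(Function('C')(Function('G')(6, -5)), -102)) = Mul(27, Add(6, -102)) = Mul(27, -96) = -2592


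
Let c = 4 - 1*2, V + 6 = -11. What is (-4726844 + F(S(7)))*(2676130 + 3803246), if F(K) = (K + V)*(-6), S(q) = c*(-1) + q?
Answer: -30626533054272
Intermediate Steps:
V = -17 (V = -6 - 11 = -17)
c = 2 (c = 4 - 2 = 2)
S(q) = -2 + q (S(q) = 2*(-1) + q = -2 + q)
F(K) = 102 - 6*K (F(K) = (K - 17)*(-6) = (-17 + K)*(-6) = 102 - 6*K)
(-4726844 + F(S(7)))*(2676130 + 3803246) = (-4726844 + (102 - 6*(-2 + 7)))*(2676130 + 3803246) = (-4726844 + (102 - 6*5))*6479376 = (-4726844 + (102 - 30))*6479376 = (-4726844 + 72)*6479376 = -4726772*6479376 = -30626533054272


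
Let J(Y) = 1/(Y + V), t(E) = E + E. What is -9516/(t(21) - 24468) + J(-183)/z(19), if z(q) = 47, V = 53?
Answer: 9686389/24873810 ≈ 0.38942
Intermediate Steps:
t(E) = 2*E
J(Y) = 1/(53 + Y) (J(Y) = 1/(Y + 53) = 1/(53 + Y))
-9516/(t(21) - 24468) + J(-183)/z(19) = -9516/(2*21 - 24468) + 1/((53 - 183)*47) = -9516/(42 - 24468) + (1/47)/(-130) = -9516/(-24426) - 1/130*1/47 = -9516*(-1/24426) - 1/6110 = 1586/4071 - 1/6110 = 9686389/24873810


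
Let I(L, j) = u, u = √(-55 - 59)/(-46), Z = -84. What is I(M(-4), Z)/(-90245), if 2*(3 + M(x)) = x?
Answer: I*√114/4151270 ≈ 2.572e-6*I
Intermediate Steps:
M(x) = -3 + x/2
u = -I*√114/46 (u = √(-114)*(-1/46) = (I*√114)*(-1/46) = -I*√114/46 ≈ -0.23211*I)
I(L, j) = -I*√114/46
I(M(-4), Z)/(-90245) = -I*√114/46/(-90245) = -I*√114/46*(-1/90245) = I*√114/4151270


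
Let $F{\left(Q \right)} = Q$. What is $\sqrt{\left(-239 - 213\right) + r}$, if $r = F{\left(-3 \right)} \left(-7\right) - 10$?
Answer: $21 i \approx 21.0 i$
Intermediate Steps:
$r = 11$ ($r = \left(-3\right) \left(-7\right) - 10 = 21 - 10 = 11$)
$\sqrt{\left(-239 - 213\right) + r} = \sqrt{\left(-239 - 213\right) + 11} = \sqrt{-452 + 11} = \sqrt{-441} = 21 i$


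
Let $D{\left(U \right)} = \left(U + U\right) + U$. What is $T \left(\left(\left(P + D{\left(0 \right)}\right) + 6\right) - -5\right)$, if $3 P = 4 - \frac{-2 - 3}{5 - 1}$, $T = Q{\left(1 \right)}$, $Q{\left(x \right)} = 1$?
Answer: $\frac{51}{4} \approx 12.75$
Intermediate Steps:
$D{\left(U \right)} = 3 U$ ($D{\left(U \right)} = 2 U + U = 3 U$)
$T = 1$
$P = \frac{7}{4}$ ($P = \frac{4 - \frac{-2 - 3}{5 - 1}}{3} = \frac{4 - - \frac{5}{4}}{3} = \frac{4 + \frac{5}{4}}{3} = \frac{1}{3} \cdot \frac{21}{4} = \frac{7}{4} \approx 1.75$)
$T \left(\left(\left(P + D{\left(0 \right)}\right) + 6\right) - -5\right) = 1 \left(\left(\left(\frac{7}{4} + 3 \cdot 0\right) + 6\right) - -5\right) = 1 \left(\left(\left(\frac{7}{4} + 0\right) + 6\right) + 5\right) = 1 \left(\left(\frac{7}{4} + 6\right) + 5\right) = 1 \left(\frac{31}{4} + 5\right) = 1 \cdot \frac{51}{4} = \frac{51}{4}$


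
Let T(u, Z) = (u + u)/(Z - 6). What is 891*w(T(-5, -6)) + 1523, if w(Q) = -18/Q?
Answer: -88613/5 ≈ -17723.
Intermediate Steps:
T(u, Z) = 2*u/(-6 + Z) (T(u, Z) = (2*u)/(-6 + Z) = 2*u/(-6 + Z))
891*w(T(-5, -6)) + 1523 = 891*(-18/(2*(-5)/(-6 - 6))) + 1523 = 891*(-18/(2*(-5)/(-12))) + 1523 = 891*(-18/(2*(-5)*(-1/12))) + 1523 = 891*(-18/5/6) + 1523 = 891*(-18*6/5) + 1523 = 891*(-108/5) + 1523 = -96228/5 + 1523 = -88613/5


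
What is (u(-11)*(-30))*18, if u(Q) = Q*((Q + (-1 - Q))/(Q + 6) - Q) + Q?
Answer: 72468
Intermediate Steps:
u(Q) = Q + Q*(-Q - 1/(6 + Q)) (u(Q) = Q*(-1/(6 + Q) - Q) + Q = Q*(-Q - 1/(6 + Q)) + Q = Q + Q*(-Q - 1/(6 + Q)))
(u(-11)*(-30))*18 = (-11*(5 - 1*(-11)² - 5*(-11))/(6 - 11)*(-30))*18 = (-11*(5 - 1*121 + 55)/(-5)*(-30))*18 = (-11*(-⅕)*(5 - 121 + 55)*(-30))*18 = (-11*(-⅕)*(-61)*(-30))*18 = -671/5*(-30)*18 = 4026*18 = 72468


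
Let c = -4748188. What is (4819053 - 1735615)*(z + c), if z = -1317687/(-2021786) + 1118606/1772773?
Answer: -26237432056791243101548543/1792083816289 ≈ -1.4641e+13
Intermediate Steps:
z = 4597541886367/3584167632578 (z = -1317687*(-1/2021786) + 1118606*(1/1772773) = 1317687/2021786 + 1118606/1772773 = 4597541886367/3584167632578 ≈ 1.2827)
(4819053 - 1735615)*(z + c) = (4819053 - 1735615)*(4597541886367/3584167632578 - 4748188) = 3083438*(-17018297145453382297/3584167632578) = -26237432056791243101548543/1792083816289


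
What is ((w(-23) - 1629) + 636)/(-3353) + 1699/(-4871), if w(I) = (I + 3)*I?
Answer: -3100504/16332463 ≈ -0.18984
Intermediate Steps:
w(I) = I*(3 + I) (w(I) = (3 + I)*I = I*(3 + I))
((w(-23) - 1629) + 636)/(-3353) + 1699/(-4871) = ((-23*(3 - 23) - 1629) + 636)/(-3353) + 1699/(-4871) = ((-23*(-20) - 1629) + 636)*(-1/3353) + 1699*(-1/4871) = ((460 - 1629) + 636)*(-1/3353) - 1699/4871 = (-1169 + 636)*(-1/3353) - 1699/4871 = -533*(-1/3353) - 1699/4871 = 533/3353 - 1699/4871 = -3100504/16332463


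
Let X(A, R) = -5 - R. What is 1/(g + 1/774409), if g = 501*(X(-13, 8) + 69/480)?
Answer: -123905440/798072615653 ≈ -0.00015526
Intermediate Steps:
g = -1030557/160 (g = 501*((-5 - 1*8) + 69/480) = 501*((-5 - 8) + 69*(1/480)) = 501*(-13 + 23/160) = 501*(-2057/160) = -1030557/160 ≈ -6441.0)
1/(g + 1/774409) = 1/(-1030557/160 + 1/774409) = 1/(-798072615653/123905440) = -123905440/798072615653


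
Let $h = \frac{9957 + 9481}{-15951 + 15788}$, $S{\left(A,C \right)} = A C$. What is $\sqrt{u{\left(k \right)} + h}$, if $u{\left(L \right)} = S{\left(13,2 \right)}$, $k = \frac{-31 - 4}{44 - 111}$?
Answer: $\frac{20 i \sqrt{6194}}{163} \approx 9.6567 i$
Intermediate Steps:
$k = \frac{35}{67}$ ($k = - \frac{35}{-67} = \left(-35\right) \left(- \frac{1}{67}\right) = \frac{35}{67} \approx 0.52239$)
$u{\left(L \right)} = 26$ ($u{\left(L \right)} = 13 \cdot 2 = 26$)
$h = - \frac{19438}{163}$ ($h = \frac{19438}{-163} = 19438 \left(- \frac{1}{163}\right) = - \frac{19438}{163} \approx -119.25$)
$\sqrt{u{\left(k \right)} + h} = \sqrt{26 - \frac{19438}{163}} = \sqrt{- \frac{15200}{163}} = \frac{20 i \sqrt{6194}}{163}$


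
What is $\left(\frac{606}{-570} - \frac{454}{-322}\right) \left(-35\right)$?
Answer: $- \frac{5304}{437} \approx -12.137$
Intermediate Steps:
$\left(\frac{606}{-570} - \frac{454}{-322}\right) \left(-35\right) = \left(606 \left(- \frac{1}{570}\right) - - \frac{227}{161}\right) \left(-35\right) = \left(- \frac{101}{95} + \frac{227}{161}\right) \left(-35\right) = \frac{5304}{15295} \left(-35\right) = - \frac{5304}{437}$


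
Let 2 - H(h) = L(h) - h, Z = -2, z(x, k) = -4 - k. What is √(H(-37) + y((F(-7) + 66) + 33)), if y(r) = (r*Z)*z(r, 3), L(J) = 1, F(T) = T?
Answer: 2*√313 ≈ 35.384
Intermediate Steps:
y(r) = 14*r (y(r) = (r*(-2))*(-4 - 1*3) = (-2*r)*(-4 - 3) = -2*r*(-7) = 14*r)
H(h) = 1 + h (H(h) = 2 - (1 - h) = 2 + (-1 + h) = 1 + h)
√(H(-37) + y((F(-7) + 66) + 33)) = √((1 - 37) + 14*((-7 + 66) + 33)) = √(-36 + 14*(59 + 33)) = √(-36 + 14*92) = √(-36 + 1288) = √1252 = 2*√313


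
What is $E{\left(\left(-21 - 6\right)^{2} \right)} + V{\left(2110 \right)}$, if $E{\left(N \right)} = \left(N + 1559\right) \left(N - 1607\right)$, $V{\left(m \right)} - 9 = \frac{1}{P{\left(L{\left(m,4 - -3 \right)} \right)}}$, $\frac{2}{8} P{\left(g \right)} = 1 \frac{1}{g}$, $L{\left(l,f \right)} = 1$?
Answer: $- \frac{8035419}{4} \approx -2.0089 \cdot 10^{6}$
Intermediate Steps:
$P{\left(g \right)} = \frac{4}{g}$ ($P{\left(g \right)} = 4 \cdot 1 \frac{1}{g} = \frac{4}{g}$)
$V{\left(m \right)} = \frac{37}{4}$ ($V{\left(m \right)} = 9 + \frac{1}{4 \cdot 1^{-1}} = 9 + \frac{1}{4 \cdot 1} = 9 + \frac{1}{4} = \frac{37}{4}$)
$E{\left(N \right)} = \left(-1607 + N\right) \left(1559 + N\right)$ ($E{\left(N \right)} = \left(1559 + N\right) \left(-1607 + N\right) = \left(-1607 + N\right) \left(1559 + N\right)$)
$E{\left(\left(-21 - 6\right)^{2} \right)} + V{\left(2110 \right)} = \left(-2505313 + \left(\left(-21 - 6\right)^{2}\right)^{2} - 48 \left(-21 - 6\right)^{2}\right) + \frac{37}{4} = \left(-2505313 + \left(\left(-27\right)^{2}\right)^{2} - 48 \left(-27\right)^{2}\right) + \frac{37}{4} = \left(-2505313 + 729^{2} - 34992\right) + \frac{37}{4} = \left(-2505313 + 531441 - 34992\right) + \frac{37}{4} = -2008864 + \frac{37}{4} = - \frac{8035419}{4}$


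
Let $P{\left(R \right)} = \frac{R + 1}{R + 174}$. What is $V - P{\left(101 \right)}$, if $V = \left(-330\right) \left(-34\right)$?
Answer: $\frac{3085398}{275} \approx 11220.0$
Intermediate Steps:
$V = 11220$
$P{\left(R \right)} = \frac{1 + R}{174 + R}$
$V - P{\left(101 \right)} = 11220 - \frac{1 + 101}{174 + 101} = 11220 - \frac{1}{275} \cdot 102 = 11220 - \frac{102}{275} = \frac{3085398}{275}$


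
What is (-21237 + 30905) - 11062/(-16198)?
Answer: 78306663/8099 ≈ 9668.7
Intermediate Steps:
(-21237 + 30905) - 11062/(-16198) = 9668 - 11062*(-1/16198) = 9668 + 5531/8099 = 78306663/8099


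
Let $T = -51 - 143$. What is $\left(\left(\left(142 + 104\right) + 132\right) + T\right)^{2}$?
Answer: $33856$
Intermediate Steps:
$T = -194$ ($T = -51 - 143 = -194$)
$\left(\left(\left(142 + 104\right) + 132\right) + T\right)^{2} = \left(\left(\left(142 + 104\right) + 132\right) - 194\right)^{2} = \left(\left(246 + 132\right) - 194\right)^{2} = \left(378 - 194\right)^{2} = 184^{2} = 33856$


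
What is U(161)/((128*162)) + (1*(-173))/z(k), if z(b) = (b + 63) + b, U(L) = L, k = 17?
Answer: -3571711/2011392 ≈ -1.7757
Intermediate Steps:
z(b) = 63 + 2*b (z(b) = (63 + b) + b = 63 + 2*b)
U(161)/((128*162)) + (1*(-173))/z(k) = 161/((128*162)) + (1*(-173))/(63 + 2*17) = 161/20736 - 173/(63 + 34) = 161*(1/20736) - 173/97 = 161/20736 - 173*1/97 = 161/20736 - 173/97 = -3571711/2011392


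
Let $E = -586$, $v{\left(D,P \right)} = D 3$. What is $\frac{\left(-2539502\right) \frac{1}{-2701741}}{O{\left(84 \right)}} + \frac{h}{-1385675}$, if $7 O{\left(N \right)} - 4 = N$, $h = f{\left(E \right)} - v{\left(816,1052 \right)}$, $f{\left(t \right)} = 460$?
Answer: $\frac{1793223172461}{23532048321100} \approx 0.076203$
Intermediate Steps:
$v{\left(D,P \right)} = 3 D$
$h = -1988$ ($h = 460 - 3 \cdot 816 = 460 - 2448 = -1988$)
$O{\left(N \right)} = \frac{4}{7} + \frac{N}{7}$
$\frac{\left(-2539502\right) \frac{1}{-2701741}}{O{\left(84 \right)}} + \frac{h}{-1385675} = \frac{\left(-2539502\right) \frac{1}{-2701741}}{\frac{4}{7} + \frac{1}{7} \cdot 84} - \frac{1988}{-1385675} = \frac{\left(-2539502\right) \left(- \frac{1}{2701741}\right)}{\frac{4}{7} + 12} - - \frac{1988}{1385675} = \frac{362786}{385963 \cdot \frac{88}{7}} + \frac{1988}{1385675} = \frac{362786}{385963} \cdot \frac{7}{88} + \frac{1988}{1385675} = \frac{1269751}{16982372} + \frac{1988}{1385675} = \frac{1793223172461}{23532048321100}$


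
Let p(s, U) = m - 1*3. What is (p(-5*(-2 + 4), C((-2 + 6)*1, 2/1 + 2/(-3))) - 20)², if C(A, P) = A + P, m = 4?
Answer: 361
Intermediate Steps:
p(s, U) = 1 (p(s, U) = 4 - 1*3 = 4 - 3 = 1)
(p(-5*(-2 + 4), C((-2 + 6)*1, 2/1 + 2/(-3))) - 20)² = (1 - 20)² = (-19)² = 361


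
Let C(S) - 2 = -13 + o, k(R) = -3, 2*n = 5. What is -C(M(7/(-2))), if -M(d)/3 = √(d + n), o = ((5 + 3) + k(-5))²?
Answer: -14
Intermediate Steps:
n = 5/2 (n = (½)*5 = 5/2 ≈ 2.5000)
o = 25 (o = ((5 + 3) - 3)² = (8 - 3)² = 5² = 25)
M(d) = -3*√(5/2 + d) (M(d) = -3*√(d + 5/2) = -3*√(5/2 + d))
C(S) = 14 (C(S) = 2 + (-13 + 25) = 2 + 12 = 14)
-C(M(7/(-2))) = -1*14 = -14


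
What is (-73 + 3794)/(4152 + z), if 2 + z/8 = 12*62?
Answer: 3721/10088 ≈ 0.36885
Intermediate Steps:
z = 5936 (z = -16 + 8*(12*62) = -16 + 8*744 = -16 + 5952 = 5936)
(-73 + 3794)/(4152 + z) = (-73 + 3794)/(4152 + 5936) = 3721/10088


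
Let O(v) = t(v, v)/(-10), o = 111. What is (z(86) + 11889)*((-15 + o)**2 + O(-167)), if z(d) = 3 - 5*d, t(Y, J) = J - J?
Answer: 105633792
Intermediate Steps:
t(Y, J) = 0
O(v) = 0 (O(v) = 0/(-10) = 0*(-1/10) = 0)
(z(86) + 11889)*((-15 + o)**2 + O(-167)) = ((3 - 5*86) + 11889)*((-15 + 111)**2 + 0) = ((3 - 430) + 11889)*(96**2 + 0) = (-427 + 11889)*(9216 + 0) = 11462*9216 = 105633792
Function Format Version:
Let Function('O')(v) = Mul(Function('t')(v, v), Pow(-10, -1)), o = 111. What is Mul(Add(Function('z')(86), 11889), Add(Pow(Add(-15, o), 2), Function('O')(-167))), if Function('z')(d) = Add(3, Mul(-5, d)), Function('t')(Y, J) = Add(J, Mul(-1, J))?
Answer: 105633792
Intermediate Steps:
Function('t')(Y, J) = 0
Function('O')(v) = 0 (Function('O')(v) = Mul(0, Pow(-10, -1)) = Mul(0, Rational(-1, 10)) = 0)
Mul(Add(Function('z')(86), 11889), Add(Pow(Add(-15, o), 2), Function('O')(-167))) = Mul(Add(Add(3, Mul(-5, 86)), 11889), Add(Pow(Add(-15, 111), 2), 0)) = Mul(Add(Add(3, -430), 11889), Add(Pow(96, 2), 0)) = Mul(Add(-427, 11889), Add(9216, 0)) = Mul(11462, 9216) = 105633792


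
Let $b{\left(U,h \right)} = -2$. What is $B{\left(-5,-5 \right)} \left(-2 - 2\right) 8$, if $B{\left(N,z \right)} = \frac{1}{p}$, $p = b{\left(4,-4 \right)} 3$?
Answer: $\frac{16}{3} \approx 5.3333$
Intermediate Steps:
$p = -6$ ($p = \left(-2\right) 3 = -6$)
$B{\left(N,z \right)} = - \frac{1}{6}$ ($B{\left(N,z \right)} = \frac{1}{-6} = - \frac{1}{6}$)
$B{\left(-5,-5 \right)} \left(-2 - 2\right) 8 = - \frac{-2 - 2}{6} \cdot 8 = \left(- \frac{1}{6}\right) \left(-4\right) 8 = \frac{2}{3} \cdot 8 = \frac{16}{3}$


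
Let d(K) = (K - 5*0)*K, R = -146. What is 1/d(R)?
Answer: 1/21316 ≈ 4.6913e-5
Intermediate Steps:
d(K) = K**2 (d(K) = (K + 0)*K = K*K = K**2)
1/d(R) = 1/((-146)**2) = 1/21316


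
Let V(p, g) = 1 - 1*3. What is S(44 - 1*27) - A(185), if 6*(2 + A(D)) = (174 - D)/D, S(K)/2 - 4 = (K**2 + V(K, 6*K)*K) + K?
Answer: 614951/1110 ≈ 554.01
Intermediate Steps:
V(p, g) = -2 (V(p, g) = 1 - 3 = -2)
S(K) = 8 - 2*K + 2*K**2 (S(K) = 8 + 2*((K**2 - 2*K) + K) = 8 + 2*(K**2 - K) = 8 + (-2*K + 2*K**2) = 8 - 2*K + 2*K**2)
A(D) = -2 + (174 - D)/(6*D) (A(D) = -2 + ((174 - D)/D)/6 = -2 + (174 - D)/(6*D))
S(44 - 1*27) - A(185) = (8 - 2*(44 - 1*27) + 2*(44 - 1*27)**2) - (-13/6 + 29/185) = (8 - 2*(44 - 27) + 2*(44 - 27)**2) - (-13/6 + 29*(1/185)) = (8 - 2*17 + 2*17**2) - (-13/6 + 29/185) = (8 - 34 + 2*289) - 1*(-2231/1110) = (8 - 34 + 578) + 2231/1110 = 552 + 2231/1110 = 614951/1110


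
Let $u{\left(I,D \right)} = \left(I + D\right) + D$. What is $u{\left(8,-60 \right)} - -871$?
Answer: $759$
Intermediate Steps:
$u{\left(I,D \right)} = I + 2 D$ ($u{\left(I,D \right)} = \left(D + I\right) + D = I + 2 D$)
$u{\left(8,-60 \right)} - -871 = \left(8 + 2 \left(-60\right)\right) - -871 = \left(8 - 120\right) + 871 = -112 + 871 = 759$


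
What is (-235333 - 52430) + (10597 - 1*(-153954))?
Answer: -123212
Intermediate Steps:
(-235333 - 52430) + (10597 - 1*(-153954)) = -287763 + (10597 + 153954) = -287763 + 164551 = -123212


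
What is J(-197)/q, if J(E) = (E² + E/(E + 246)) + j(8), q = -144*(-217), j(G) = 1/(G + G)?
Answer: 10141051/8166144 ≈ 1.2418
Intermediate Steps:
j(G) = 1/(2*G)
q = 31248
J(E) = 1/16 + E² + E/(246 + E) (J(E) = (E² + E/(E + 246)) + (½)/8 = (E² + E/(246 + E)) + (½)*(⅛) = (E² + E/(246 + E)) + 1/16 = 1/16 + E² + E/(246 + E))
J(-197)/q = ((246 + 16*(-197)³ + 17*(-197) + 3936*(-197)²)/(16*(246 - 197)))/31248 = ((1/16)*(246 + 16*(-7645373) - 3349 + 3936*38809)/49)*(1/31248) = ((1/16)*(1/49)*(246 - 122325968 - 3349 + 152752224))*(1/31248) = ((1/16)*(1/49)*30423153)*(1/31248) = (30423153/784)*(1/31248) = 10141051/8166144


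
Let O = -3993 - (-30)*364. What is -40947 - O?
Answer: -47874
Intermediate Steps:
O = 6927 (O = -3993 - 1*(-10920) = -3993 + 10920 = 6927)
-40947 - O = -40947 - 1*6927 = -40947 - 6927 = -47874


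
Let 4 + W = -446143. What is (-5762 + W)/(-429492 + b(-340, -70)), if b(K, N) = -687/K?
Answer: 153649060/146026593 ≈ 1.0522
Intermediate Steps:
W = -446147 (W = -4 - 446143 = -446147)
(-5762 + W)/(-429492 + b(-340, -70)) = (-5762 - 446147)/(-429492 - 687/(-340)) = -451909/(-429492 - 687*(-1/340)) = -451909/(-429492 + 687/340) = -451909/(-146026593/340) = -451909*(-340/146026593) = 153649060/146026593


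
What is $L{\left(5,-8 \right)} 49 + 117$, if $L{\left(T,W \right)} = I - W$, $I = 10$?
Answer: $999$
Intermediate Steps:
$L{\left(T,W \right)} = 10 - W$
$L{\left(5,-8 \right)} 49 + 117 = \left(10 - -8\right) 49 + 117 = \left(10 + 8\right) 49 + 117 = 18 \cdot 49 + 117 = 882 + 117 = 999$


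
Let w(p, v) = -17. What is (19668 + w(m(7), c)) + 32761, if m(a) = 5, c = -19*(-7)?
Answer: 52412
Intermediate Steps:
c = 133
(19668 + w(m(7), c)) + 32761 = (19668 - 17) + 32761 = 19651 + 32761 = 52412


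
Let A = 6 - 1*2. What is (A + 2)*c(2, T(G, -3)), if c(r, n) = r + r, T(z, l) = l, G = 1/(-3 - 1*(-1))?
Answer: 24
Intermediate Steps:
G = -½ (G = 1/(-3 + 1) = 1/(-2) = -½ ≈ -0.50000)
c(r, n) = 2*r
A = 4 (A = 6 - 2 = 4)
(A + 2)*c(2, T(G, -3)) = (4 + 2)*(2*2) = 6*4 = 24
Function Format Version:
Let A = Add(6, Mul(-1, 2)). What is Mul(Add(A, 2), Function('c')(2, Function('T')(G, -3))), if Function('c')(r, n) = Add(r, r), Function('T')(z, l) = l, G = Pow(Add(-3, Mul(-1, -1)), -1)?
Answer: 24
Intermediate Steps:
G = Rational(-1, 2) (G = Pow(Add(-3, 1), -1) = Pow(-2, -1) = Rational(-1, 2) ≈ -0.50000)
Function('c')(r, n) = Mul(2, r)
A = 4 (A = Add(6, -2) = 4)
Mul(Add(A, 2), Function('c')(2, Function('T')(G, -3))) = Mul(Add(4, 2), Mul(2, 2)) = Mul(6, 4) = 24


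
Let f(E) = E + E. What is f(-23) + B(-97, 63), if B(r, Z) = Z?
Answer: 17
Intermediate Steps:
f(E) = 2*E
f(-23) + B(-97, 63) = 2*(-23) + 63 = -46 + 63 = 17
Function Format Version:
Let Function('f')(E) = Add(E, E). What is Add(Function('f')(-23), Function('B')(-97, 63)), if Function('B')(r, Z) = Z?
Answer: 17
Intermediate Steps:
Function('f')(E) = Mul(2, E)
Add(Function('f')(-23), Function('B')(-97, 63)) = Add(Mul(2, -23), 63) = Add(-46, 63) = 17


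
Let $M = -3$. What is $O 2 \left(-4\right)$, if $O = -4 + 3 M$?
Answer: $104$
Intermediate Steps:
$O = -13$ ($O = -4 + 3 \left(-3\right) = -4 - 9 = -13$)
$O 2 \left(-4\right) = \left(-13\right) 2 \left(-4\right) = \left(-26\right) \left(-4\right) = 104$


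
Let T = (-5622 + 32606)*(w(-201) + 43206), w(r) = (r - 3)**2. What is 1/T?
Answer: 1/2288836848 ≈ 4.3690e-10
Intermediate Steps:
w(r) = (-3 + r)**2
T = 2288836848 (T = (-5622 + 32606)*((-3 - 201)**2 + 43206) = 26984*((-204)**2 + 43206) = 26984*(41616 + 43206) = 26984*84822 = 2288836848)
1/T = 1/2288836848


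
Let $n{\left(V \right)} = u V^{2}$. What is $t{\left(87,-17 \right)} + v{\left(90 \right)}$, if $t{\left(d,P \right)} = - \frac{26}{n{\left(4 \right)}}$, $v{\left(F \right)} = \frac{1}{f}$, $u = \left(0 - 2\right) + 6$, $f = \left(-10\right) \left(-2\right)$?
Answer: $- \frac{57}{160} \approx -0.35625$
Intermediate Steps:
$f = 20$
$u = 4$ ($u = -2 + 6 = 4$)
$n{\left(V \right)} = 4 V^{2}$
$v{\left(F \right)} = \frac{1}{20}$
$t{\left(d,P \right)} = - \frac{13}{32}$ ($t{\left(d,P \right)} = - \frac{26}{4 \cdot 4^{2}} = - \frac{26}{4 \cdot 16} = - \frac{26}{64} = \left(-26\right) \frac{1}{64} = - \frac{13}{32}$)
$t{\left(87,-17 \right)} + v{\left(90 \right)} = - \frac{13}{32} + \frac{1}{20} = - \frac{57}{160}$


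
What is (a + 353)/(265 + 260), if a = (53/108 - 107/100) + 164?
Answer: 348584/354375 ≈ 0.98366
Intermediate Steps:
a = 110309/675 (a = (53*(1/108) - 107*1/100) + 164 = (53/108 - 107/100) + 164 = -391/675 + 164 = 110309/675 ≈ 163.42)
(a + 353)/(265 + 260) = (110309/675 + 353)/(265 + 260) = (348584/675)/525 = (348584/675)*(1/525) = 348584/354375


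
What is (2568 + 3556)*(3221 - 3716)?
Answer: -3031380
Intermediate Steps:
(2568 + 3556)*(3221 - 3716) = 6124*(-495) = -3031380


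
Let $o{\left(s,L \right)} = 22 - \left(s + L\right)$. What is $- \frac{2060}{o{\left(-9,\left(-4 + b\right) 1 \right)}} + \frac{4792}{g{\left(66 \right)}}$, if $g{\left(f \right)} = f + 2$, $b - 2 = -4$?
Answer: $\frac{9306}{629} \approx 14.795$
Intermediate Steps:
$b = -2$ ($b = 2 - 4 = -2$)
$o{\left(s,L \right)} = 22 - L - s$ ($o{\left(s,L \right)} = 22 - \left(L + s\right) = 22 - L - s$)
$g{\left(f \right)} = 2 + f$
$- \frac{2060}{o{\left(-9,\left(-4 + b\right) 1 \right)}} + \frac{4792}{g{\left(66 \right)}} = - \frac{2060}{22 - \left(-4 - 2\right) 1 - -9} + \frac{4792}{2 + 66} = - \frac{2060}{22 - \left(-6\right) 1 + 9} + \frac{4792}{68} = - \frac{2060}{22 - -6 + 9} + 4792 \cdot \frac{1}{68} = - \frac{2060}{22 + 6 + 9} + \frac{1198}{17} = - \frac{2060}{37} + \frac{1198}{17} = \frac{9306}{629}$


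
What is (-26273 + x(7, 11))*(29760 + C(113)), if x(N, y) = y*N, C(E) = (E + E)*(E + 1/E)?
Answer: -1448638800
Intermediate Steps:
C(E) = 2*E*(E + 1/E) (C(E) = (2*E)*(E + 1/E) = 2*E*(E + 1/E))
x(N, y) = N*y
(-26273 + x(7, 11))*(29760 + C(113)) = (-26273 + 7*11)*(29760 + (2 + 2*113²)) = (-26273 + 77)*(29760 + (2 + 2*12769)) = -26196*(29760 + (2 + 25538)) = -26196*(29760 + 25540) = -26196*55300 = -1448638800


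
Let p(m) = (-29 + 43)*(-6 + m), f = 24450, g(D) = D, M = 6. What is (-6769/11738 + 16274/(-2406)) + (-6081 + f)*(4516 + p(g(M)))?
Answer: 1171383605709643/14120814 ≈ 8.2954e+7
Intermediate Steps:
p(m) = -84 + 14*m (p(m) = 14*(-6 + m) = -84 + 14*m)
(-6769/11738 + 16274/(-2406)) + (-6081 + f)*(4516 + p(g(M))) = (-6769/11738 + 16274/(-2406)) + (-6081 + 24450)*(4516 + (-84 + 14*6)) = (-6769*1/11738 + 16274*(-1/2406)) + 18369*(4516 + (-84 + 84)) = (-6769/11738 - 8137/1203) + 18369*(4516 + 0) = -103655213/14120814 + 18369*4516 = -103655213/14120814 + 82954404 = 1171383605709643/14120814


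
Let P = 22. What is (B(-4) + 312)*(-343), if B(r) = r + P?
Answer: -113190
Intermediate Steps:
B(r) = 22 + r (B(r) = r + 22 = 22 + r)
(B(-4) + 312)*(-343) = ((22 - 4) + 312)*(-343) = (18 + 312)*(-343) = 330*(-343) = -113190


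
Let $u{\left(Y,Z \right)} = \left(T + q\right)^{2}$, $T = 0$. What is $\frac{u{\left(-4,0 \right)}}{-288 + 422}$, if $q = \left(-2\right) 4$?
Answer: $\frac{32}{67} \approx 0.47761$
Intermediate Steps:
$q = -8$
$u{\left(Y,Z \right)} = 64$ ($u{\left(Y,Z \right)} = \left(0 - 8\right)^{2} = \left(-8\right)^{2} = 64$)
$\frac{u{\left(-4,0 \right)}}{-288 + 422} = \frac{1}{-288 + 422} \cdot 64 = \frac{1}{134} \cdot 64 = \frac{32}{67}$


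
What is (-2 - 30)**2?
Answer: 1024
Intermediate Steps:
(-2 - 30)**2 = (-32)**2 = 1024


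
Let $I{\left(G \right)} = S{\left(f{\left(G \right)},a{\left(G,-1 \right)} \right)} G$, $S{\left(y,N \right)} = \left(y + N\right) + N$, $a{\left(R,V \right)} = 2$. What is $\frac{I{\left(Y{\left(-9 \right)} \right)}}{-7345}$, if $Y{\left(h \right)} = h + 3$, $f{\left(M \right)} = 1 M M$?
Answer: $\frac{48}{1469} \approx 0.032675$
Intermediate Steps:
$f{\left(M \right)} = M^{2}$ ($f{\left(M \right)} = M M = M^{2}$)
$Y{\left(h \right)} = 3 + h$
$S{\left(y,N \right)} = y + 2 N$ ($S{\left(y,N \right)} = \left(N + y\right) + N = y + 2 N$)
$I{\left(G \right)} = G \left(4 + G^{2}\right)$ ($I{\left(G \right)} = \left(G^{2} + 2 \cdot 2\right) G = \left(G^{2} + 4\right) G = \left(4 + G^{2}\right) G = G \left(4 + G^{2}\right)$)
$\frac{I{\left(Y{\left(-9 \right)} \right)}}{-7345} = \frac{\left(3 - 9\right) \left(4 + \left(3 - 9\right)^{2}\right)}{-7345} = - 6 \left(4 + \left(-6\right)^{2}\right) \left(- \frac{1}{7345}\right) = - 6 \left(4 + 36\right) \left(- \frac{1}{7345}\right) = \left(-6\right) 40 \left(- \frac{1}{7345}\right) = \left(-240\right) \left(- \frac{1}{7345}\right) = \frac{48}{1469}$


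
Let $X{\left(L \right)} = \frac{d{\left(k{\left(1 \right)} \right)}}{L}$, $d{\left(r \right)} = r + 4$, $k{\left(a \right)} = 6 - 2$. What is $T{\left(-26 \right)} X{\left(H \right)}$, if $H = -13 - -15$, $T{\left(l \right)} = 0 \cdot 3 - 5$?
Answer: $-20$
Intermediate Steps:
$k{\left(a \right)} = 4$ ($k{\left(a \right)} = 6 - 2 = 4$)
$d{\left(r \right)} = 4 + r$
$T{\left(l \right)} = -5$ ($T{\left(l \right)} = 0 - 5 = -5$)
$H = 2$ ($H = -13 + 15 = 2$)
$X{\left(L \right)} = \frac{8}{L}$ ($X{\left(L \right)} = \frac{4 + 4}{L} = \frac{8}{L}$)
$T{\left(-26 \right)} X{\left(H \right)} = - 5 \cdot \frac{8}{2} = - 5 \cdot 8 \cdot \frac{1}{2} = \left(-5\right) 4 = -20$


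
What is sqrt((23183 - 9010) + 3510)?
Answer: sqrt(17683) ≈ 132.98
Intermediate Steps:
sqrt((23183 - 9010) + 3510) = sqrt(14173 + 3510) = sqrt(17683)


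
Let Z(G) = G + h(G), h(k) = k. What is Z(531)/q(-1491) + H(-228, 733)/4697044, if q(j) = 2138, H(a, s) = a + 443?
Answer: 2494360199/5021140036 ≈ 0.49677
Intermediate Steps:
H(a, s) = 443 + a
Z(G) = 2*G (Z(G) = G + G = 2*G)
Z(531)/q(-1491) + H(-228, 733)/4697044 = (2*531)/2138 + (443 - 228)/4697044 = 1062*(1/2138) + 215*(1/4697044) = 531/1069 + 215/4697044 = 2494360199/5021140036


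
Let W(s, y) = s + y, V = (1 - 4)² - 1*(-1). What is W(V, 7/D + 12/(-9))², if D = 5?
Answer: 22801/225 ≈ 101.34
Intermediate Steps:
V = 10 (V = (-3)² + 1 = 9 + 1 = 10)
W(V, 7/D + 12/(-9))² = (10 + (7/5 + 12/(-9)))² = (10 + (7*(⅕) + 12*(-⅑)))² = (10 + (7/5 - 4/3))² = (10 + 1/15)² = (151/15)² = 22801/225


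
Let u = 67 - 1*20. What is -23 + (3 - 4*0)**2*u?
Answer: 400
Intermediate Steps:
u = 47 (u = 67 - 20 = 47)
-23 + (3 - 4*0)**2*u = -23 + (3 - 4*0)**2*47 = -23 + (3 + 0)**2*47 = -23 + 3**2*47 = -23 + 9*47 = -23 + 423 = 400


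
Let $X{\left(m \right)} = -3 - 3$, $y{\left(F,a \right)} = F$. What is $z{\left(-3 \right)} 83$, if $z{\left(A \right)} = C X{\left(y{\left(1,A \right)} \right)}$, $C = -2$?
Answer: $996$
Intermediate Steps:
$X{\left(m \right)} = -6$
$z{\left(A \right)} = 12$ ($z{\left(A \right)} = \left(-2\right) \left(-6\right) = 12$)
$z{\left(-3 \right)} 83 = 12 \cdot 83 = 996$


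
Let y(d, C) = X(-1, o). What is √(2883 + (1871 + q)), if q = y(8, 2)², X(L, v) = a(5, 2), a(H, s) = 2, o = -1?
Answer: √4758 ≈ 68.978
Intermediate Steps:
X(L, v) = 2
y(d, C) = 2
q = 4 (q = 2² = 4)
√(2883 + (1871 + q)) = √(2883 + (1871 + 4)) = √(2883 + 1875) = √4758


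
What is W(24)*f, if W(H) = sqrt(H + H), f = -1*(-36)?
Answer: 144*sqrt(3) ≈ 249.42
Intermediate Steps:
f = 36
W(H) = sqrt(2)*sqrt(H) (W(H) = sqrt(2*H) = sqrt(2)*sqrt(H))
W(24)*f = (sqrt(2)*sqrt(24))*36 = (sqrt(2)*(2*sqrt(6)))*36 = (4*sqrt(3))*36 = 144*sqrt(3)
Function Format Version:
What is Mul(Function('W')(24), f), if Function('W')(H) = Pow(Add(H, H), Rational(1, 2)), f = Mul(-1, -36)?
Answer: Mul(144, Pow(3, Rational(1, 2))) ≈ 249.42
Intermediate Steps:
f = 36
Function('W')(H) = Mul(Pow(2, Rational(1, 2)), Pow(H, Rational(1, 2))) (Function('W')(H) = Pow(Mul(2, H), Rational(1, 2)) = Mul(Pow(2, Rational(1, 2)), Pow(H, Rational(1, 2))))
Mul(Function('W')(24), f) = Mul(Mul(Pow(2, Rational(1, 2)), Pow(24, Rational(1, 2))), 36) = Mul(Mul(Pow(2, Rational(1, 2)), Mul(2, Pow(6, Rational(1, 2)))), 36) = Mul(Mul(4, Pow(3, Rational(1, 2))), 36) = Mul(144, Pow(3, Rational(1, 2)))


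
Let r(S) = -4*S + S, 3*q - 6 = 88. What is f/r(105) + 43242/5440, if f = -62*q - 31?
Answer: 7307393/514080 ≈ 14.215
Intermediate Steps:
q = 94/3 (q = 2 + (⅓)*88 = 2 + 88/3 = 94/3 ≈ 31.333)
f = -5921/3 (f = -62*94/3 - 31 = -5828/3 - 31 = -5921/3 ≈ -1973.7)
r(S) = -3*S
f/r(105) + 43242/5440 = -5921/(3*((-3*105))) + 43242/5440 = -5921/3/(-315) + 43242*(1/5440) = -5921/3*(-1/315) + 21621/2720 = 5921/945 + 21621/2720 = 7307393/514080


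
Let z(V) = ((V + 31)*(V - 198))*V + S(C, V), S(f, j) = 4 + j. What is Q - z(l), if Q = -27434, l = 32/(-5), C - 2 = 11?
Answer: -7451542/125 ≈ -59612.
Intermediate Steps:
C = 13 (C = 2 + 11 = 13)
l = -32/5 (l = -1/5*32 = -32/5 ≈ -6.4000)
z(V) = 4 + V + V*(-198 + V)*(31 + V) (z(V) = ((V + 31)*(V - 198))*V + (4 + V) = ((31 + V)*(-198 + V))*V + (4 + V) = ((-198 + V)*(31 + V))*V + (4 + V) = V*(-198 + V)*(31 + V) + (4 + V) = 4 + V + V*(-198 + V)*(31 + V))
Q - z(l) = -27434 - (4 + (-32/5)**3 - 6137*(-32/5) - 167*(-32/5)**2) = -27434 - (4 - 32768/125 + 196384/5 - 167*1024/25) = -27434 - (4 - 32768/125 + 196384/5 - 171008/25) = -27434 - 1*4022292/125 = -27434 - 4022292/125 = -7451542/125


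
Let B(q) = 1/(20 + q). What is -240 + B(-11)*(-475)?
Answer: -2635/9 ≈ -292.78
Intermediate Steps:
-240 + B(-11)*(-475) = -240 - 475/(20 - 11) = -240 - 475/9 = -2635/9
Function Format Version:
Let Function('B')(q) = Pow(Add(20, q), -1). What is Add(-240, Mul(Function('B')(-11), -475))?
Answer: Rational(-2635, 9) ≈ -292.78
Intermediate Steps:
Add(-240, Mul(Function('B')(-11), -475)) = Add(-240, Mul(Pow(Add(20, -11), -1), -475)) = Add(-240, Mul(Pow(9, -1), -475)) = Add(-240, Mul(Rational(1, 9), -475)) = Add(-240, Rational(-475, 9)) = Rational(-2635, 9)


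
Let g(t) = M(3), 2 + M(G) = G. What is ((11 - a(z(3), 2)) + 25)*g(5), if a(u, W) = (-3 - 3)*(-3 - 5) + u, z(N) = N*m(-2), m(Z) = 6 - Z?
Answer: -36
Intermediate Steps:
M(G) = -2 + G
z(N) = 8*N (z(N) = N*(6 - 1*(-2)) = N*(6 + 2) = N*8 = 8*N)
a(u, W) = 48 + u (a(u, W) = -6*(-8) + u = 48 + u)
g(t) = 1 (g(t) = -2 + 3 = 1)
((11 - a(z(3), 2)) + 25)*g(5) = ((11 - (48 + 8*3)) + 25)*1 = ((11 - (48 + 24)) + 25)*1 = ((11 - 1*72) + 25)*1 = ((11 - 72) + 25)*1 = (-61 + 25)*1 = -36*1 = -36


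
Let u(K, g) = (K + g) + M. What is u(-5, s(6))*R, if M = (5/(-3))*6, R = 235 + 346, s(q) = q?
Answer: -5229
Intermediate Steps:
R = 581
M = -10 (M = (5*(-1/3))*6 = -5/3*6 = -10)
u(K, g) = -10 + K + g (u(K, g) = (K + g) - 10 = -10 + K + g)
u(-5, s(6))*R = (-10 - 5 + 6)*581 = -9*581 = -5229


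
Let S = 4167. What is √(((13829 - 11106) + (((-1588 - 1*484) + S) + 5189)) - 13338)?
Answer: I*√3331 ≈ 57.715*I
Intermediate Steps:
√(((13829 - 11106) + (((-1588 - 1*484) + S) + 5189)) - 13338) = √(((13829 - 11106) + (((-1588 - 1*484) + 4167) + 5189)) - 13338) = √((2723 + (((-1588 - 484) + 4167) + 5189)) - 13338) = √((2723 + ((-2072 + 4167) + 5189)) - 13338) = √((2723 + (2095 + 5189)) - 13338) = √((2723 + 7284) - 13338) = √(10007 - 13338) = √(-3331) = I*√3331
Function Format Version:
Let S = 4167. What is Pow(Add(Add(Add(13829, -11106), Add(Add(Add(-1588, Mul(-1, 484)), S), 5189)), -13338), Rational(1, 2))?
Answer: Mul(I, Pow(3331, Rational(1, 2))) ≈ Mul(57.715, I)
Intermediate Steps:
Pow(Add(Add(Add(13829, -11106), Add(Add(Add(-1588, Mul(-1, 484)), S), 5189)), -13338), Rational(1, 2)) = Pow(Add(Add(Add(13829, -11106), Add(Add(Add(-1588, Mul(-1, 484)), 4167), 5189)), -13338), Rational(1, 2)) = Pow(Add(Add(2723, Add(Add(Add(-1588, -484), 4167), 5189)), -13338), Rational(1, 2)) = Pow(Add(Add(2723, Add(Add(-2072, 4167), 5189)), -13338), Rational(1, 2)) = Pow(Add(Add(2723, Add(2095, 5189)), -13338), Rational(1, 2)) = Pow(Add(Add(2723, 7284), -13338), Rational(1, 2)) = Pow(Add(10007, -13338), Rational(1, 2)) = Pow(-3331, Rational(1, 2)) = Mul(I, Pow(3331, Rational(1, 2)))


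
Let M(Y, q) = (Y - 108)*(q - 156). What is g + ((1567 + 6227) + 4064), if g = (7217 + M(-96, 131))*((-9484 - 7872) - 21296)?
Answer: -476064826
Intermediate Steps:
M(Y, q) = (-156 + q)*(-108 + Y) (M(Y, q) = (-108 + Y)*(-156 + q) = (-156 + q)*(-108 + Y))
g = -476076684 (g = (7217 + (16848 - 156*(-96) - 108*131 - 96*131))*((-9484 - 7872) - 21296) = (7217 + (16848 + 14976 - 14148 - 12576))*(-17356 - 21296) = (7217 + 5100)*(-38652) = 12317*(-38652) = -476076684)
g + ((1567 + 6227) + 4064) = -476076684 + ((1567 + 6227) + 4064) = -476076684 + (7794 + 4064) = -476076684 + 11858 = -476064826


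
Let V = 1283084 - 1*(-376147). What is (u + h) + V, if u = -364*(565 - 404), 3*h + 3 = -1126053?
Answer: 1225275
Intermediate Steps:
h = -375352 (h = -1 + (⅓)*(-1126053) = -1 - 375351 = -375352)
V = 1659231 (V = 1283084 + 376147 = 1659231)
u = -58604 (u = -364*161 = -58604)
(u + h) + V = (-58604 - 375352) + 1659231 = -433956 + 1659231 = 1225275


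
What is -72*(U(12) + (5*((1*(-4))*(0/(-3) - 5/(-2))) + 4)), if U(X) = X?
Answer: 2448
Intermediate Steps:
-72*(U(12) + (5*((1*(-4))*(0/(-3) - 5/(-2))) + 4)) = -72*(12 + (5*((1*(-4))*(0/(-3) - 5/(-2))) + 4)) = -72*(12 + (5*(-4*(0*(-1/3) - 5*(-1/2))) + 4)) = -72*(12 + (5*(-4*(0 + 5/2)) + 4)) = -72*(12 + (5*(-4*5/2) + 4)) = -72*(12 + (5*(-10) + 4)) = -72*(12 + (-50 + 4)) = -72*(12 - 46) = -72*(-34) = 2448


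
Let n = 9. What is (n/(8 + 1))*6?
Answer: 6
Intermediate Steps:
(n/(8 + 1))*6 = (9/(8 + 1))*6 = (9/9)*6 = ((1/9)*9)*6 = 1*6 = 6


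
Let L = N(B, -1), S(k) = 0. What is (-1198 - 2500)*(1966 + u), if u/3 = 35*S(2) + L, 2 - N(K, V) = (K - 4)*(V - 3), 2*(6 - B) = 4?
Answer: -7292456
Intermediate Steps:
B = 4 (B = 6 - 1/2*4 = 6 - 2 = 4)
N(K, V) = 2 - (-4 + K)*(-3 + V) (N(K, V) = 2 - (K - 4)*(V - 3) = 2 - (-4 + K)*(-3 + V))
L = 2 (L = -10 + 3*4 + 4*(-1) - 1*4*(-1) = -10 + 12 - 4 + 4 = 2)
u = 6 (u = 3*(35*0 + 2) = 3*(0 + 2) = 3*2 = 6)
(-1198 - 2500)*(1966 + u) = (-1198 - 2500)*(1966 + 6) = -3698*1972 = -7292456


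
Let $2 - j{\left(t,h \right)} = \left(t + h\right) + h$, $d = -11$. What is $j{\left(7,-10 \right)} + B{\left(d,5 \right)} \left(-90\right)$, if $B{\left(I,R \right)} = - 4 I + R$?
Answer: $-4395$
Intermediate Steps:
$j{\left(t,h \right)} = 2 - t - 2 h$ ($j{\left(t,h \right)} = 2 - \left(\left(t + h\right) + h\right) = 2 - \left(\left(h + t\right) + h\right) = 2 - \left(t + 2 h\right) = 2 - t - 2 h$)
$B{\left(I,R \right)} = R - 4 I$
$j{\left(7,-10 \right)} + B{\left(d,5 \right)} \left(-90\right) = \left(2 - 7 - -20\right) + \left(5 - -44\right) \left(-90\right) = \left(2 - 7 + 20\right) + \left(5 + 44\right) \left(-90\right) = 15 + 49 \left(-90\right) = 15 - 4410 = -4395$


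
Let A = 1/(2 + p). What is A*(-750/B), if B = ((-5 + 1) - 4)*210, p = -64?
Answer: -25/3472 ≈ -0.0072005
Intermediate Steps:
B = -1680 (B = (-4 - 4)*210 = -8*210 = -1680)
A = -1/62 (A = 1/(2 - 64) = 1/(-62) = -1/62 ≈ -0.016129)
A*(-750/B) = -(-375)/(31*(-1680)) = -(-375)*(-1)/(31*1680) = -1/62*25/56 = -25/3472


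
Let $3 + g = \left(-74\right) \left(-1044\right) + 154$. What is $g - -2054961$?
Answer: $2132368$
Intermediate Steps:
$g = 77407$ ($g = -3 + \left(\left(-74\right) \left(-1044\right) + 154\right) = -3 + \left(77256 + 154\right) = -3 + 77410 = 77407$)
$g - -2054961 = 77407 - -2054961 = 77407 + 2054961 = 2132368$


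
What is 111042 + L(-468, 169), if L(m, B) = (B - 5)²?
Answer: 137938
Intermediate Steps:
L(m, B) = (-5 + B)²
111042 + L(-468, 169) = 111042 + (-5 + 169)² = 111042 + 164² = 111042 + 26896 = 137938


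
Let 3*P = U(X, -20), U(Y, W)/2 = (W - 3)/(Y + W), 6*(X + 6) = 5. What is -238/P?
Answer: -17969/46 ≈ -390.63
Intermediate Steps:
X = -31/6 (X = -6 + (⅙)*5 = -6 + ⅚ = -31/6 ≈ -5.1667)
U(Y, W) = 2*(-3 + W)/(W + Y) (U(Y, W) = 2*((W - 3)/(Y + W)) = 2*((-3 + W)/(W + Y)) = 2*(-3 + W)/(W + Y))
P = 92/151 (P = (2*(-3 - 20)/(-20 - 31/6))/3 = (2*(-23)/(-151/6))/3 = (2*(-6/151)*(-23))/3 = (⅓)*(276/151) = 92/151 ≈ 0.60927)
-238/P = -238/92/151 = -238*151/92 = -17969/46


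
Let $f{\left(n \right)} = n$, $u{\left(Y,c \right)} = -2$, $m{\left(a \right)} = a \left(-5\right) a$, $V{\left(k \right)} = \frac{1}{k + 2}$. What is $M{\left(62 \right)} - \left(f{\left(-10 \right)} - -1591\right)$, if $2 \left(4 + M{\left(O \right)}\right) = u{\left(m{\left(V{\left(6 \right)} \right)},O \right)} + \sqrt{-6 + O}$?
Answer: $-1586 + \sqrt{14} \approx -1582.3$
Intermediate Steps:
$V{\left(k \right)} = \frac{1}{2 + k}$
$m{\left(a \right)} = - 5 a^{2}$ ($m{\left(a \right)} = - 5 a a = - 5 a^{2}$)
$M{\left(O \right)} = -5 + \frac{\sqrt{-6 + O}}{2}$ ($M{\left(O \right)} = -4 + \frac{-2 + \sqrt{-6 + O}}{2} = -4 + \left(-1 + \frac{\sqrt{-6 + O}}{2}\right) = -5 + \frac{\sqrt{-6 + O}}{2}$)
$M{\left(62 \right)} - \left(f{\left(-10 \right)} - -1591\right) = \left(-5 + \frac{\sqrt{-6 + 62}}{2}\right) - \left(-10 - -1591\right) = \left(-5 + \frac{\sqrt{56}}{2}\right) - \left(-10 + 1591\right) = \left(-5 + \frac{2 \sqrt{14}}{2}\right) - 1581 = \left(-5 + \sqrt{14}\right) - 1581 = -1586 + \sqrt{14}$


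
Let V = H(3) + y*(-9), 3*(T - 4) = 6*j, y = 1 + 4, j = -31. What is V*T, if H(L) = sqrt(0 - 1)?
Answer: 2610 - 58*I ≈ 2610.0 - 58.0*I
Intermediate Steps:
H(L) = I (H(L) = sqrt(-1) = I)
y = 5
T = -58 (T = 4 + (6*(-31))/3 = 4 + (1/3)*(-186) = 4 - 62 = -58)
V = -45 + I (V = I + 5*(-9) = I - 45 = -45 + I ≈ -45.0 + 1.0*I)
V*T = (-45 + I)*(-58) = 2610 - 58*I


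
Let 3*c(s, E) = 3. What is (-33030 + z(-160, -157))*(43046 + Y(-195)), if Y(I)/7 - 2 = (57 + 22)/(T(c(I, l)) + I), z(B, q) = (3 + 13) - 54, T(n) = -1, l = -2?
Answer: -1423814781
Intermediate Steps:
c(s, E) = 1 (c(s, E) = (⅓)*3 = 1)
z(B, q) = -38 (z(B, q) = 16 - 54 = -38)
Y(I) = 14 + 553/(-1 + I) (Y(I) = 14 + 7*((57 + 22)/(-1 + I)) = 14 + 7*(79/(-1 + I)) = 14 + 553/(-1 + I))
(-33030 + z(-160, -157))*(43046 + Y(-195)) = (-33030 - 38)*(43046 + 7*(77 + 2*(-195))/(-1 - 195)) = -33068*(43046 + 7*(77 - 390)/(-196)) = -33068*(43046 + 7*(-1/196)*(-313)) = -33068*(43046 + 313/28) = -33068*1205601/28 = -1423814781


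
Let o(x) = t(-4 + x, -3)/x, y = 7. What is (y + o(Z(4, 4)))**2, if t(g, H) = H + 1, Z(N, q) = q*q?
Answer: 3025/64 ≈ 47.266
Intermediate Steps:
Z(N, q) = q**2
t(g, H) = 1 + H
o(x) = -2/x (o(x) = (1 - 3)/x = -2/x)
(y + o(Z(4, 4)))**2 = (7 - 2/(4**2))**2 = (7 - 2/16)**2 = (7 - 2*1/16)**2 = (7 - 1/8)**2 = (55/8)**2 = 3025/64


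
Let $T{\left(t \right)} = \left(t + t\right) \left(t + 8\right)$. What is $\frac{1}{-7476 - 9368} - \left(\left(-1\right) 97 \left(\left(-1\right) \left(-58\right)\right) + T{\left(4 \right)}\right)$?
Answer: $\frac{93147319}{16844} \approx 5530.0$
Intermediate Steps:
$T{\left(t \right)} = 2 t \left(8 + t\right)$
$\frac{1}{-7476 - 9368} - \left(\left(-1\right) 97 \left(\left(-1\right) \left(-58\right)\right) + T{\left(4 \right)}\right) = \frac{1}{-7476 - 9368} - \left(\left(-1\right) 97 \left(\left(-1\right) \left(-58\right)\right) + 2 \cdot 4 \left(8 + 4\right)\right) = \frac{1}{-16844} - \left(\left(-97\right) 58 + 2 \cdot 4 \cdot 12\right) = - \frac{1}{16844} - \left(-5626 + 96\right) = - \frac{1}{16844} - -5530 = - \frac{1}{16844} + 5530 = \frac{93147319}{16844}$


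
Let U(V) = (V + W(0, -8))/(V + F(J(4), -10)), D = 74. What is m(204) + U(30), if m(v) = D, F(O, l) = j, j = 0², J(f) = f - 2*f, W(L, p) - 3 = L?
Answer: 751/10 ≈ 75.100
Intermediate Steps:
W(L, p) = 3 + L
J(f) = -f
j = 0
F(O, l) = 0
U(V) = (3 + V)/V (U(V) = (V + (3 + 0))/(V + 0) = (V + 3)/V = (3 + V)/V)
m(v) = 74
m(204) + U(30) = 74 + (3 + 30)/30 = 74 + (1/30)*33 = 74 + 11/10 = 751/10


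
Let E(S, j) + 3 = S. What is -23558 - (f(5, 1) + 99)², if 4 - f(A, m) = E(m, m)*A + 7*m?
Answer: -34794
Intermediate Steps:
E(S, j) = -3 + S
f(A, m) = 4 - 7*m - A*(-3 + m) (f(A, m) = 4 - ((-3 + m)*A + 7*m) = 4 - (A*(-3 + m) + 7*m) = 4 - (7*m + A*(-3 + m)) = 4 + (-7*m - A*(-3 + m)) = 4 - 7*m - A*(-3 + m))
-23558 - (f(5, 1) + 99)² = -23558 - ((4 - 7*1 - 1*5*(-3 + 1)) + 99)² = -23558 - ((4 - 7 - 1*5*(-2)) + 99)² = -23558 - ((4 - 7 + 10) + 99)² = -23558 - (7 + 99)² = -23558 - 1*106² = -23558 - 1*11236 = -23558 - 11236 = -34794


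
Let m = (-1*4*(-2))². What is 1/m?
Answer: 1/64 ≈ 0.015625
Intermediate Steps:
m = 64 (m = (-4*(-2))² = 8² = 64)
1/m = 1/64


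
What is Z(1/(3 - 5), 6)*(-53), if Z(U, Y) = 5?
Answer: -265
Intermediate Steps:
Z(1/(3 - 5), 6)*(-53) = 5*(-53) = -265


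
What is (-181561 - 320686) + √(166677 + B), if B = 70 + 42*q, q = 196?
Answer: -502247 + 7*√3571 ≈ -5.0183e+5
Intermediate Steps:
B = 8302 (B = 70 + 42*196 = 70 + 8232 = 8302)
(-181561 - 320686) + √(166677 + B) = (-181561 - 320686) + √(166677 + 8302) = -502247 + √174979 = -502247 + 7*√3571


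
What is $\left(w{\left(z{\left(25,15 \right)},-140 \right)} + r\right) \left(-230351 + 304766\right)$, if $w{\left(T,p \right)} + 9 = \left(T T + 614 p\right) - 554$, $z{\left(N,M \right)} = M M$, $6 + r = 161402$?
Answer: $9338933670$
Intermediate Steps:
$r = 161396$ ($r = -6 + 161402 = 161396$)
$z{\left(N,M \right)} = M^{2}$
$w{\left(T,p \right)} = -563 + T^{2} + 614 p$ ($w{\left(T,p \right)} = -9 - \left(554 - 614 p - T T\right) = -9 - \left(554 - T^{2} - 614 p\right) = -9 + \left(-554 + T^{2} + 614 p\right) = -563 + T^{2} + 614 p$)
$\left(w{\left(z{\left(25,15 \right)},-140 \right)} + r\right) \left(-230351 + 304766\right) = \left(\left(-563 + \left(15^{2}\right)^{2} + 614 \left(-140\right)\right) + 161396\right) \left(-230351 + 304766\right) = \left(\left(-563 + 225^{2} - 85960\right) + 161396\right) 74415 = \left(\left(-563 + 50625 - 85960\right) + 161396\right) 74415 = \left(-35898 + 161396\right) 74415 = 125498 \cdot 74415 = 9338933670$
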